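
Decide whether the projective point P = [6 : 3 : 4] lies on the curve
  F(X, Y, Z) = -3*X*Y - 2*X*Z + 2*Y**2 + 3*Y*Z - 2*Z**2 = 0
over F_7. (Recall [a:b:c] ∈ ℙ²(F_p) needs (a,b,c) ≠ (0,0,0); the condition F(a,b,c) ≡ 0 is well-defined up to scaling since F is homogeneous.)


F(6,3,4) ≡ 4 (mod 7); P is NOT on the curve.

Evaluate F(6, 3, 4) term-by-term (mod 7).
  -3*X*Y ↦ -3·6·3·1 = -54
  -2*X*Z ↦ -2·6·1·4 = -48
  2*Y**2 ↦ 2·1·9·1 = 18
  3*Y*Z ↦ 3·1·3·4 = 36
  -2*Z**2 ↦ -2·1·1·16 = -32
Sum: F(6, 3, 4) = (-54) + (-48) + (18) + (36) + (-32) = -80.
Reducing mod 7: -80 ≡ 4 (mod 7).
Since F(a, b, c) ≡ 4 ≠ 0 (mod 7), P does NOT lie on the curve.


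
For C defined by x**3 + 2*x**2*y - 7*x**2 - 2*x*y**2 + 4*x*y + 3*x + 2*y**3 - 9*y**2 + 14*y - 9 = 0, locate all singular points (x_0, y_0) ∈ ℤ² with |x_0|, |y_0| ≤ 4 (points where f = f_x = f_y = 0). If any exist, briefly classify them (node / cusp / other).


Singular points: {(1, 2)}; classification: cusp.

Compute partial derivatives:
  f_x = 3*x**2 + 4*x*y - 14*x - 2*y**2 + 4*y + 3.
  f_y = 2*x**2 - 4*x*y + 4*x + 6*y**2 - 18*y + 14.
Scan x_0 ∈ {−4, ..., 4}. For each x_0, f_y(x_0, y) is a polynomial in y; find its integer roots y ∈ {−4, ..., 4}, then test f_x and f at those candidates.
  x = -4: f_y(-4, y) = 6*y**2 - 2*y + 30; no integer root y with |y| ≤ 4.
  x = -3: f_y(-3, y) = 6*y**2 - 6*y + 20; no integer root y with |y| ≤ 4.
  x = -2: f_y(-2, y) = 6*y**2 - 10*y + 14; no integer root y with |y| ≤ 4.
  x = -1: f_y(-1, y) = 6*y**2 - 14*y + 12; no integer root y with |y| ≤ 4.
  x = 0: f_y(0, y) = 6*y**2 - 18*y + 14; no integer root y with |y| ≤ 4.
  x = 1: f_y(1, y) = 6*y**2 - 22*y + 20; vanishes at y ∈ {2}. (1, 2): f_x = 0, f = 0 — SINGULAR.
  x = 2: f_y(2, y) = 6*y**2 - 26*y + 30; no integer root y with |y| ≤ 4.
  x = 3: f_y(3, y) = 6*y**2 - 30*y + 44; no integer root y with |y| ≤ 4.
  x = 4: f_y(4, y) = 6*y**2 - 34*y + 62; no integer root y with |y| ≤ 4.
Only singular point on the grid: (1, 2).
Classify: substitute x = 1 + u, y = 2 + v and expand: f = u**3 + 2*u**2*v - 2*u*v**2 + 2*v**3 + v**2.
No constant or linear terms (consistent with a singular point). Quadratic part: v**2. Cubic part: u**3 + 2*u**2*v - 2*u*v**2 + 2*v**3.
The quadratic part v**2 is a perfect square, so there is a single (double) tangent line v = 0, i.e. y = 2. Restricting the cubic part to that line (v = 0) leaves u**3 ≠ 0, so f is not divisible by v and the branch is v² ≈ -u**3 to lowest order — this is a cusp.
Classification: cusp.


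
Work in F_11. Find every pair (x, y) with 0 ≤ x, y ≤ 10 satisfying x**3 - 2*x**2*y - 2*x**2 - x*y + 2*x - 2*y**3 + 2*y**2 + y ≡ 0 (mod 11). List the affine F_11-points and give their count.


Affine F_11-points: {(0, 0), (0, 3), (0, 9), (1, 2), (1, 5), (2, 2), (3, 2), (5, 5), (5, 8), (5, 10), (6, 5), (7, 4), (8, 6), (8, 7), (8, 10), (9, 10)}; count = 16.

For each of the 121 pairs (x, y) ∈ F_11², evaluate f(x, y) mod 11. Record the zeros.
  x = 0: [0↦0, 1↦1, 2↦5, 3↦0, 4↦7, 5↦3, 6↦9, 7↦2, 8↦3, 9↦0, 10↦3]  zeros at y ∈ {0, 3, 9}
  x = 1: [0↦1, 1↦10, 2↦0, 3↦3, 4↦7, 5↦0, 6↦3, 7↦4, 8↦2, 9↦7, 10↦7]  zeros at y ∈ {2, 5}
  x = 2: [0↦4, 1↦6, 2↦0, 3↦7, 4↦4, 5↦1, 6↦8, 7↦2, 8↦4, 9↦2, 10↦6]  zeros at y ∈ {2}
  x = 3: [0↦4, 1↦6, 2↦0, 3↦7, 4↦4, 5↦1, 6↦8, 7↦2, 8↦4, 9↦2, 10↦6]  zeros at y ∈ {2}
  x = 4: [0↦7, 1↦5, 2↦6, 3↦9, 4↦2, 5↦6, 6↦9, 7↦10, 8↦8, 9↦2, 10↦2]  zeros at y ∈ ∅
  x = 5: [0↦8, 1↦9, 2↦2, 3↦8, 4↦4, 5↦0, 6↦6, 7↦10, 8↦0, 9↦8, 10↦0]  zeros at y ∈ {5, 8, 10}
  x = 6: [0↦2, 1↦2, 2↦5, 3↦10, 4↦5, 5↦0, 6↦5, 7↦8, 8↦8, 9↦4, 10↦6]  zeros at y ∈ {5}
  x = 7: [0↦6, 1↦1, 2↦10, 3↦10, 4↦0, 5↦1, 6↦1, 7↦10, 8↦5, 9↦7, 10↦4]  zeros at y ∈ {4}
  x = 8: [0↦4, 1↦1, 2↦1, 3↦3, 4↦6, 5↦9, 6↦0, 7↦0, 8↦8, 9↦1, 10↦0]  zeros at y ∈ {6, 7, 10}
  x = 9: [0↦2, 1↦8, 2↦6, 3↦6, 4↦7, 5↦8, 6↦8, 7↦6, 8↦1, 9↦3, 10↦0]  zeros at y ∈ {10}
  x = 10: [0↦6, 1↦6, 2↦9, 3↦3, 4↦9, 5↦4, 6↦9, 7↦1, 8↦1, 9↦8, 10↦10]  zeros at y ∈ ∅
Collecting zeros: affine points = {(0, 0), (0, 3), (0, 9), (1, 2), (1, 5), (2, 2), (3, 2), (5, 5), (5, 8), (5, 10), (6, 5), (7, 4), (8, 6), (8, 7), (8, 10), (9, 10)}.
Total count |C(F_11)_aff| = 16.


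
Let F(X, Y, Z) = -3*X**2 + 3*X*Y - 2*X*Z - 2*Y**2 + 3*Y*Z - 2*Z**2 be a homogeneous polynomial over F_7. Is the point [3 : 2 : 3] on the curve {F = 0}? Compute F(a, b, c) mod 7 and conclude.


F(3,2,3) ≡ 0 (mod 7); P is on the curve.

Evaluate F(3, 2, 3) term-by-term (mod 7).
  -3*X**2 ↦ -3·9·1·1 = -27
  3*X*Y ↦ 3·3·2·1 = 18
  -2*X*Z ↦ -2·3·1·3 = -18
  -2*Y**2 ↦ -2·1·4·1 = -8
  3*Y*Z ↦ 3·1·2·3 = 18
  -2*Z**2 ↦ -2·1·1·9 = -18
Sum: F(3, 2, 3) = (-27) + (18) + (-18) + (-8) + (18) + (-18) = -35.
Reducing mod 7: -35 ≡ 0 (mod 7).
Since F(a, b, c) ≡ 0 (mod 7), P lies on the curve.


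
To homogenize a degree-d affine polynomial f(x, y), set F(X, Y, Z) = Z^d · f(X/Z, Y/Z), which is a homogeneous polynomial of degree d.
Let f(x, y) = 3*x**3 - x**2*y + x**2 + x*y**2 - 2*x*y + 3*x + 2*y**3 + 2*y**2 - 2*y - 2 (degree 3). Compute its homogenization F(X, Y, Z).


F(X, Y, Z) = 3*X**3 - X**2*Y + X**2*Z + X*Y**2 - 2*X*Y*Z + 3*X*Z**2 + 2*Y**3 + 2*Y**2*Z - 2*Y*Z**2 - 2*Z**3

deg(f) = 3.
Substitute x = X/Z, y = Y/Z into f, then multiply by Z^3.
  monomial 3·x^3·y^0 ↦ 3·X^3·Y^0·Z^0.
  monomial -1·x^2·y^1 ↦ -1·X^2·Y^1·Z^0.
  monomial 1·x^2·y^0 ↦ 1·X^2·Y^0·Z^1.
  monomial 1·x^1·y^2 ↦ 1·X^1·Y^2·Z^0.
  monomial -2·x^1·y^1 ↦ -2·X^1·Y^1·Z^1.
  monomial 3·x^1·y^0 ↦ 3·X^1·Y^0·Z^2.
  monomial 2·x^0·y^3 ↦ 2·X^0·Y^3·Z^0.
  monomial 2·x^0·y^2 ↦ 2·X^0·Y^2·Z^1.
  monomial -2·x^0·y^1 ↦ -2·X^0·Y^1·Z^2.
  monomial -2·x^0·y^0 ↦ -2·X^0·Y^0·Z^3.
Collecting: F(X, Y, Z) = 3*X**3 - X**2*Y + X**2*Z + X*Y**2 - 2*X*Y*Z + 3*X*Z**2 + 2*Y**3 + 2*Y**2*Z - 2*Y*Z**2 - 2*Z**3.


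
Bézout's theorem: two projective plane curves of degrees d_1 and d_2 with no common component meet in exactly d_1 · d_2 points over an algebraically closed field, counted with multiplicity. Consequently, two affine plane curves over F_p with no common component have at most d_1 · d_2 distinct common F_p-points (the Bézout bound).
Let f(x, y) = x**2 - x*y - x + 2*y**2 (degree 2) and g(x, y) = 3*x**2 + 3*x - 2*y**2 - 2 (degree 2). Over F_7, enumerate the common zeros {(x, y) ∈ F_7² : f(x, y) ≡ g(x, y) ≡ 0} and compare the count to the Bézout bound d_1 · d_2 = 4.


Common zeros: {(1, 4)}; count = 1; Bézout bound = 4.

deg(f) = 2, deg(g) = 2, so Bézout bound = 4.
Scan x ∈ F_7. For each x, list the y ∈ F_7 with f(x, y) ≡ 0 and those with g(x, y) ≡ 0 (mod 7); the common zeros in that column are the intersection.
  x = 0: f ≡ 0 at y ∈ {0}; g ≡ 0 at y ∈ ∅; common: ∅.
  x = 1: f ≡ 0 at y ∈ {0, 4}; g ≡ 0 at y ∈ {3, 4}; common: {4}.
  x = 2: f ≡ 0 at y ∈ {3, 5}; g ≡ 0 at y ∈ {1, 6}; common: ∅.
  x = 3: f ≡ 0 at y ∈ ∅; g ≡ 0 at y ∈ ∅; common: ∅.
  x = 4: f ≡ 0 at y ∈ {4, 5}; g ≡ 0 at y ∈ {1, 6}; common: ∅.
  x = 5: f ≡ 0 at y ∈ ∅; g ≡ 0 at y ∈ {3, 4}; common: ∅.
  x = 6: f ≡ 0 at y ∈ ∅; g ≡ 0 at y ∈ ∅; common: ∅.
Collecting: common zeros = {(1, 4)}, so the count is 1.
Comparison with the Bézout bound: 1 ≤ 4 = deg(f)·deg(g), as expected for curves with no common component (the affine F_7-count falls short of the bound because intersections may lie at infinity, over extension fields, or carry multiplicity).


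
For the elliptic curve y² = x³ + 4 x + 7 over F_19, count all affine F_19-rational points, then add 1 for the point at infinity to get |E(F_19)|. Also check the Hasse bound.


Affine points = {(0, 8), (0, 11), (2, 2), (2, 17), (4, 7), (4, 12), (5, 0), (6, 0), (7, 6), (7, 13), (8, 0), (12, 4), (12, 15), (16, 5), (16, 14)}; affine count = 15; |E(F_19)| = 16.

Discriminant check: Δ ∝ 4a³ + 27b² = 4·4³ + 27·7² = 4·64 + 27·49 ≡ 2 (mod 19). Nonzero ⇒ E is nonsingular.
For each x ∈ F_19, compute rhs = x³ + 4·x + 7 mod 19, then count y ∈ F_19 with y² ≡ rhs.
  x = 0: rhs = 7, matching y values: 8, 11 (2 points).
  x = 1: rhs = 12, matching y values: none (0 points).
  x = 2: rhs = 4, matching y values: 2, 17 (2 points).
  x = 3: rhs = 8, matching y values: none (0 points).
  x = 4: rhs = 11, matching y values: 7, 12 (2 points).
  x = 5: rhs = 0, matching y values: 0 (1 points).
  x = 6: rhs = 0, matching y values: 0 (1 points).
  x = 7: rhs = 17, matching y values: 6, 13 (2 points).
  x = 8: rhs = 0, matching y values: 0 (1 points).
  x = 9: rhs = 12, matching y values: none (0 points).
  x = 10: rhs = 2, matching y values: none (0 points).
  x = 11: rhs = 14, matching y values: none (0 points).
  x = 12: rhs = 16, matching y values: 4, 15 (2 points).
  x = 13: rhs = 14, matching y values: none (0 points).
  x = 14: rhs = 14, matching y values: none (0 points).
  x = 15: rhs = 3, matching y values: none (0 points).
  x = 16: rhs = 6, matching y values: 5, 14 (2 points).
  x = 17: rhs = 10, matching y values: none (0 points).
  x = 18: rhs = 2, matching y values: none (0 points).
Total affine count: 15.
Full point count |E(F_19)| = 15 + 1 = 16.
Hasse bound: |16 − (19+1)| = |-4| = 4 ≤ 2√19 ≈ 8.7178 ✓.


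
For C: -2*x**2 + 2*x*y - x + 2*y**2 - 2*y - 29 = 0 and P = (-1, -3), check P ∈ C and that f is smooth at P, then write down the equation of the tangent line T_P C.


Tangent line at P: -3*x - 16*y - 51 = 0.

Step 1: f(-1, -3) = 0, so P lies on C.
Step 2: partial derivatives
  f_x(x, y) = -4*x + 2*y - 1, f_y(x, y) = 2*x + 4*y - 2.
  f_x(P) = -3, f_y(P) = -16 (gradient nonzero, so P is smooth).
Step 3: tangent line at P: -3·(x − -1) + -16·(y − -3) = 0.
Expanding: -3*x - 16*y - 51 = 0.


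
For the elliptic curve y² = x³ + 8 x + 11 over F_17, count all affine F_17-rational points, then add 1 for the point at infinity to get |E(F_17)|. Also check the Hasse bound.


Affine points = {(2, 1), (2, 16), (7, 6), (7, 11), (8, 3), (8, 14), (9, 8), (9, 9), (11, 6), (11, 11), (12, 4), (12, 13), (13, 0), (15, 2), (15, 15), (16, 6), (16, 11)}; affine count = 17; |E(F_17)| = 18.

Discriminant check: Δ ∝ 4a³ + 27b² = 4·8³ + 27·11² = 4·512 + 27·121 ≡ 11 (mod 17). Nonzero ⇒ E is nonsingular.
For each x ∈ F_17, compute rhs = x³ + 8·x + 11 mod 17, then count y ∈ F_17 with y² ≡ rhs.
  x = 0: rhs = 11, matching y values: none (0 points).
  x = 1: rhs = 3, matching y values: none (0 points).
  x = 2: rhs = 1, matching y values: 1, 16 (2 points).
  x = 3: rhs = 11, matching y values: none (0 points).
  x = 4: rhs = 5, matching y values: none (0 points).
  x = 5: rhs = 6, matching y values: none (0 points).
  x = 6: rhs = 3, matching y values: none (0 points).
  x = 7: rhs = 2, matching y values: 6, 11 (2 points).
  x = 8: rhs = 9, matching y values: 3, 14 (2 points).
  x = 9: rhs = 13, matching y values: 8, 9 (2 points).
  x = 10: rhs = 3, matching y values: none (0 points).
  x = 11: rhs = 2, matching y values: 6, 11 (2 points).
  x = 12: rhs = 16, matching y values: 4, 13 (2 points).
  x = 13: rhs = 0, matching y values: 0 (1 points).
  x = 14: rhs = 11, matching y values: none (0 points).
  x = 15: rhs = 4, matching y values: 2, 15 (2 points).
  x = 16: rhs = 2, matching y values: 6, 11 (2 points).
Total affine count: 17.
Full point count |E(F_17)| = 17 + 1 = 18.
Hasse bound: |18 − (17+1)| = |0| = 0 ≤ 2√17 ≈ 8.2462 ✓.


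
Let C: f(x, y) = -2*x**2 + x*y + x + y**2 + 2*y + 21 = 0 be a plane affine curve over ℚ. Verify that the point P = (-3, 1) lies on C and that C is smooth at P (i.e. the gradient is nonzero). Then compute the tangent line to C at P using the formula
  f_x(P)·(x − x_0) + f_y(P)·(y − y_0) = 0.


Tangent line at P: 14*x + y + 41 = 0.

Step 1: f(-3, 1) = 0, so P lies on C.
Step 2: partial derivatives
  f_x(x, y) = -4*x + y + 1, f_y(x, y) = x + 2*y + 2.
  f_x(P) = 14, f_y(P) = 1 (gradient nonzero, so P is smooth).
Step 3: tangent line at P: 14·(x − -3) + 1·(y − 1) = 0.
Expanding: 14*x + y + 41 = 0.


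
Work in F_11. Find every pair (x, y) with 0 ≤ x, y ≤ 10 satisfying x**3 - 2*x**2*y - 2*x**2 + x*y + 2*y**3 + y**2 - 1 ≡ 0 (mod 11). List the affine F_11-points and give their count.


Affine F_11-points: {(0, 4), (1, 1), (1, 7), (1, 8), (2, 3), (3, 7), (3, 10), (6, 0), (6, 5)}; count = 9.

For each of the 121 pairs (x, y) ∈ F_11², evaluate f(x, y) mod 11. Record the zeros.
  x = 0: [0↦10, 1↦2, 2↦8, 3↦7, 4↦0, 5↦10, 6↦5, 7↦8, 8↦9, 9↦9, 10↦9]  zeros at y ∈ {4}
  x = 1: [0↦9, 1↦0, 2↦5, 3↦3, 4↦6, 5↦4, 6↦9, 7↦0, 8↦0, 9↦10, 10↦9]  zeros at y ∈ {1, 7, 8}
  x = 2: [0↦10, 1↦7, 2↦7, 3↦0, 4↦9, 5↦2, 6↦2, 7↦10, 8↦5, 9↦10, 10↦4]  zeros at y ∈ {3}
  x = 3: [0↦8, 1↦7, 2↦9, 3↦4, 4↦4, 5↦10, 6↦1, 7↦0, 8↦8, 9↦4, 10↦0]  zeros at y ∈ {7, 10}
  x = 4: [0↦9, 1↦6, 2↦6, 3↦10, 4↦8, 5↦1, 6↦1, 7↦9, 8↦4, 9↦9, 10↦3]  zeros at y ∈ ∅
  x = 5: [0↦8, 1↦10, 2↦4, 3↦2, 4↦5, 5↦3, 6↦8, 7↦10, 8↦10, 9↦9, 10↦8]  zeros at y ∈ ∅
  x = 6: [0↦0, 1↦3, 2↦9, 3↦8, 4↦1, 5↦0, 6↦6, 7↦9, 8↦10, 9↦10, 10↦10]  zeros at y ∈ {0, 5}
  x = 7: [0↦2, 1↦2, 2↦5, 3↦1, 4↦2, 5↦9, 6↦1, 7↦1, 8↦10, 9↦7, 10↦4]  zeros at y ∈ ∅
  x = 8: [0↦9, 1↦2, 2↦9, 3↦9, 4↦3, 5↦3, 6↦10, 7↦3, 8↦5, 9↦6, 10↦7]  zeros at y ∈ ∅
  x = 9: [0↦5, 1↦9, 2↦5, 3↦5, 4↦10, 5↦10, 6↦6, 7↦10, 8↦1, 9↦2, 10↦3]  zeros at y ∈ ∅
  x = 10: [0↦7, 1↦7, 2↦10, 3↦6, 4↦7, 5↦3, 6↦6, 7↦6, 8↦4, 9↦1, 10↦9]  zeros at y ∈ ∅
Collecting zeros: affine points = {(0, 4), (1, 1), (1, 7), (1, 8), (2, 3), (3, 7), (3, 10), (6, 0), (6, 5)}.
Total count |C(F_11)_aff| = 9.


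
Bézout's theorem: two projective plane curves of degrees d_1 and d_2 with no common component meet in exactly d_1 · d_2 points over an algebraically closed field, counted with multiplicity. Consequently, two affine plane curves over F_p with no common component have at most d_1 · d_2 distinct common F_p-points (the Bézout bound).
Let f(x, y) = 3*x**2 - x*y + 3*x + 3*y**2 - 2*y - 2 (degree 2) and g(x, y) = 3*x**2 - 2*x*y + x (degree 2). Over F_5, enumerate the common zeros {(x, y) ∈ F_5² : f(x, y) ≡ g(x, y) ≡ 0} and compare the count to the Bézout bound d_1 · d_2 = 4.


Common zeros: {(1, 2), (2, 1)}; count = 2; Bézout bound = 4.

deg(f) = 2, deg(g) = 2, so Bézout bound = 4.
Scan x ∈ F_5. For each x, list the y ∈ F_5 with f(x, y) ≡ 0 and those with g(x, y) ≡ 0 (mod 5); the common zeros in that column are the intersection.
  x = 0: f ≡ 0 at y ∈ ∅; g ≡ 0 at y ∈ {0, 1, 2, 3, 4}; common: ∅.
  x = 1: f ≡ 0 at y ∈ {2, 4}; g ≡ 0 at y ∈ {2}; common: {2}.
  x = 2: f ≡ 0 at y ∈ {1, 2}; g ≡ 0 at y ∈ {1}; common: {1}.
  x = 3: f ≡ 0 at y ∈ ∅; g ≡ 0 at y ∈ {0}; common: ∅.
  x = 4: f ≡ 0 at y ∈ {1}; g ≡ 0 at y ∈ {4}; common: ∅.
Collecting: common zeros = {(1, 2), (2, 1)}, so the count is 2.
Comparison with the Bézout bound: 2 ≤ 4 = deg(f)·deg(g), as expected for curves with no common component (the affine F_5-count falls short of the bound because intersections may lie at infinity, over extension fields, or carry multiplicity).


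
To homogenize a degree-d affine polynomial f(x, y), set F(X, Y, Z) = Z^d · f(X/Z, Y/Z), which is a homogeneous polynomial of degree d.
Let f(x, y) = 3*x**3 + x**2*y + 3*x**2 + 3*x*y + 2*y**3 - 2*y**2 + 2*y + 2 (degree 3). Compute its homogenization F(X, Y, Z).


F(X, Y, Z) = 3*X**3 + X**2*Y + 3*X**2*Z + 3*X*Y*Z + 2*Y**3 - 2*Y**2*Z + 2*Y*Z**2 + 2*Z**3

deg(f) = 3.
Substitute x = X/Z, y = Y/Z into f, then multiply by Z^3.
  monomial 3·x^3·y^0 ↦ 3·X^3·Y^0·Z^0.
  monomial 1·x^2·y^1 ↦ 1·X^2·Y^1·Z^0.
  monomial 3·x^2·y^0 ↦ 3·X^2·Y^0·Z^1.
  monomial 3·x^1·y^1 ↦ 3·X^1·Y^1·Z^1.
  monomial 2·x^0·y^3 ↦ 2·X^0·Y^3·Z^0.
  monomial -2·x^0·y^2 ↦ -2·X^0·Y^2·Z^1.
  monomial 2·x^0·y^1 ↦ 2·X^0·Y^1·Z^2.
  monomial 2·x^0·y^0 ↦ 2·X^0·Y^0·Z^3.
Collecting: F(X, Y, Z) = 3*X**3 + X**2*Y + 3*X**2*Z + 3*X*Y*Z + 2*Y**3 - 2*Y**2*Z + 2*Y*Z**2 + 2*Z**3.


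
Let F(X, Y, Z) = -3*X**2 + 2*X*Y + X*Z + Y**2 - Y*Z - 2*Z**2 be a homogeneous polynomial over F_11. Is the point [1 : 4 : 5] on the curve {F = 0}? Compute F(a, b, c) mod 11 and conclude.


F(1,4,5) ≡ 0 (mod 11); P is on the curve.

Evaluate F(1, 4, 5) term-by-term (mod 11).
  -3*X**2 ↦ -3·1·1·1 = -3
  2*X*Y ↦ 2·1·4·1 = 8
  X*Z ↦ 1·1·1·5 = 5
  Y**2 ↦ 1·1·16·1 = 16
  -Y*Z ↦ -1·1·4·5 = -20
  -2*Z**2 ↦ -2·1·1·25 = -50
Sum: F(1, 4, 5) = (-3) + (8) + (5) + (16) + (-20) + (-50) = -44.
Reducing mod 11: -44 ≡ 0 (mod 11).
Since F(a, b, c) ≡ 0 (mod 11), P lies on the curve.


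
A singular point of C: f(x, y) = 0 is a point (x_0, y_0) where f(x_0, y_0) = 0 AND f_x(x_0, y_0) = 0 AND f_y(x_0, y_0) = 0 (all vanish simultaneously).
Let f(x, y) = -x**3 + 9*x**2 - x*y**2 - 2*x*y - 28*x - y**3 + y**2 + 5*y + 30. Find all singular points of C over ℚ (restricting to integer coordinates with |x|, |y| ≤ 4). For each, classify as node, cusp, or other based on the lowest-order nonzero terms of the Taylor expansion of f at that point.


Singular points: {(3, -1)}; classification: cusp.

Compute partial derivatives:
  f_x = -3*x**2 + 18*x - y**2 - 2*y - 28.
  f_y = -2*x*y - 2*x - 3*y**2 + 2*y + 5.
Scan x_0 ∈ {−4, ..., 4}. For each x_0, f_y(x_0, y) is a polynomial in y; find its integer roots y ∈ {−4, ..., 4}, then test f_x and f at those candidates.
  x = -4: f_y(-4, y) = -3*y**2 + 10*y + 13; vanishes at y ∈ {-1}. (-4, -1): f_x = -147 ≠ 0.
  x = -3: f_y(-3, y) = -3*y**2 + 8*y + 11; vanishes at y ∈ {-1}. (-3, -1): f_x = -108 ≠ 0.
  x = -2: f_y(-2, y) = -3*y**2 + 6*y + 9; vanishes at y ∈ {-1, 3}. (-2, -1): f_x = -75 ≠ 0; (-2, 3): f_x = -91 ≠ 0.
  x = -1: f_y(-1, y) = -3*y**2 + 4*y + 7; vanishes at y ∈ {-1}. (-1, -1): f_x = -48 ≠ 0.
  x = 0: f_y(0, y) = -3*y**2 + 2*y + 5; vanishes at y ∈ {-1}. (0, -1): f_x = -27 ≠ 0.
  x = 1: f_y(1, y) = 3 - 3*y**2; vanishes at y ∈ {-1, 1}. (1, -1): f_x = -12 ≠ 0; (1, 1): f_x = -16 ≠ 0.
  x = 2: f_y(2, y) = -3*y**2 - 2*y + 1; vanishes at y ∈ {-1}. (2, -1): f_x = -3 ≠ 0.
  x = 3: f_y(3, y) = -3*y**2 - 4*y - 1; vanishes at y ∈ {-1}. (3, -1): f_x = 0, f = 0 — SINGULAR.
  x = 4: f_y(4, y) = -3*y**2 - 6*y - 3; vanishes at y ∈ {-1}. (4, -1): f_x = -3 ≠ 0.
Only singular point on the grid: (3, -1).
Classify: substitute x = 3 + u, y = -1 + v and expand: f = -u**3 - u*v**2 - v**3 + v**2.
No constant or linear terms (consistent with a singular point). Quadratic part: v**2. Cubic part: -u**3 - u*v**2 - v**3.
The quadratic part v**2 is a perfect square, so there is a single (double) tangent line v = 0, i.e. y = -1. Restricting the cubic part to that line (v = 0) leaves -u**3 ≠ 0, so f is not divisible by v and the branch is v² ≈ u**3 to lowest order — this is a cusp.
Classification: cusp.


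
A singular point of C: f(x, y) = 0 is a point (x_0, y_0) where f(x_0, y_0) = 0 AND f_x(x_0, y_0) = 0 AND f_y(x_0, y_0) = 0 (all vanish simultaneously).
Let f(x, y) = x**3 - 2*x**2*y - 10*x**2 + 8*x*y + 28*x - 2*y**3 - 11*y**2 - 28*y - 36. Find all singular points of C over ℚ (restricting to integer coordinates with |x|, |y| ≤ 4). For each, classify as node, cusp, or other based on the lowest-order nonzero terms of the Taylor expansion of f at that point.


Singular points: {(2, -2)}; classification: cusp.

Compute partial derivatives:
  f_x = 3*x**2 - 4*x*y - 20*x + 8*y + 28.
  f_y = -2*x**2 + 8*x - 6*y**2 - 22*y - 28.
Scan x_0 ∈ {−4, ..., 4}. For each x_0, f_y(x_0, y) is a polynomial in y; find its integer roots y ∈ {−4, ..., 4}, then test f_x and f at those candidates.
  x = -4: f_y(-4, y) = -6*y**2 - 22*y - 92; no integer root y with |y| ≤ 4.
  x = -3: f_y(-3, y) = -6*y**2 - 22*y - 70; no integer root y with |y| ≤ 4.
  x = -2: f_y(-2, y) = -6*y**2 - 22*y - 52; no integer root y with |y| ≤ 4.
  x = -1: f_y(-1, y) = -6*y**2 - 22*y - 38; no integer root y with |y| ≤ 4.
  x = 0: f_y(0, y) = -6*y**2 - 22*y - 28; no integer root y with |y| ≤ 4.
  x = 1: f_y(1, y) = -6*y**2 - 22*y - 22; no integer root y with |y| ≤ 4.
  x = 2: f_y(2, y) = -6*y**2 - 22*y - 20; vanishes at y ∈ {-2}. (2, -2): f_x = 0, f = 0 — SINGULAR.
  x = 3: f_y(3, y) = -6*y**2 - 22*y - 22; no integer root y with |y| ≤ 4.
  x = 4: f_y(4, y) = -6*y**2 - 22*y - 28; no integer root y with |y| ≤ 4.
Only singular point on the grid: (2, -2).
Classify: substitute x = 2 + u, y = -2 + v and expand: f = u**3 - 2*u**2*v - 2*v**3 + v**2.
No constant or linear terms (consistent with a singular point). Quadratic part: v**2. Cubic part: u**3 - 2*u**2*v - 2*v**3.
The quadratic part v**2 is a perfect square, so there is a single (double) tangent line v = 0, i.e. y = -2. Restricting the cubic part to that line (v = 0) leaves u**3 ≠ 0, so f is not divisible by v and the branch is v² ≈ -u**3 to lowest order — this is a cusp.
Classification: cusp.


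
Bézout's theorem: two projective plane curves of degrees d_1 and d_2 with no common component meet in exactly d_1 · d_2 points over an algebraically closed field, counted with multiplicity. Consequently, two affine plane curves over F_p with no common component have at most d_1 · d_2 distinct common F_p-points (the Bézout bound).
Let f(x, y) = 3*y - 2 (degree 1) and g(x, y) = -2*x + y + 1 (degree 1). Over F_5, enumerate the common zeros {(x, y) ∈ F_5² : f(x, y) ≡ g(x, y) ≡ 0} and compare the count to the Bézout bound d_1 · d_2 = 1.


Common zeros: {(0, 4)}; count = 1; Bézout bound = 1.

deg(f) = 1, deg(g) = 1, so Bézout bound = 1.
Scan x ∈ F_5. For each x, list the y ∈ F_5 with f(x, y) ≡ 0 and those with g(x, y) ≡ 0 (mod 5); the common zeros in that column are the intersection.
  x = 0: f ≡ 0 at y ∈ {4}; g ≡ 0 at y ∈ {4}; common: {4}.
  x = 1: f ≡ 0 at y ∈ {4}; g ≡ 0 at y ∈ {1}; common: ∅.
  x = 2: f ≡ 0 at y ∈ {4}; g ≡ 0 at y ∈ {3}; common: ∅.
  x = 3: f ≡ 0 at y ∈ {4}; g ≡ 0 at y ∈ {0}; common: ∅.
  x = 4: f ≡ 0 at y ∈ {4}; g ≡ 0 at y ∈ {2}; common: ∅.
Collecting: common zeros = {(0, 4)}, so the count is 1.
Comparison with the Bézout bound: 1 ≤ 1 = deg(f)·deg(g), as expected for curves with no common component (the bound is attained).


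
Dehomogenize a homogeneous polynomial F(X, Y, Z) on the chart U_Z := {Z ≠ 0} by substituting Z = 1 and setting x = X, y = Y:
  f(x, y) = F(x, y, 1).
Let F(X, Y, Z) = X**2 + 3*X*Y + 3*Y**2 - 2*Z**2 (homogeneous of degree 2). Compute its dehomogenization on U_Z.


f(x, y) = x**2 + 3*x*y + 3*y**2 - 2

On U_Z we set Z = 1. Each monomial c·X^i·Y^j·Z^k in F becomes c·x^i·y^j·1^k = c·x^i·y^j.
Substituting Z = 1: F(X, Y, 1) = x**2 + 3*x*y + 3*y**2 - 2.
Note: deg(f) ≤ deg(F) = 2; strict inequality happens when F is divisible by Z (lost terms).


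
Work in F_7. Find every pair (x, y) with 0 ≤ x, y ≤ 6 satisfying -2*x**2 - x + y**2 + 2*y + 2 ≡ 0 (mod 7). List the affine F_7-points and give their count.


Affine F_7-points: {(1, 2), (1, 3), (2, 2), (2, 3), (4, 6), (6, 6)}; count = 6.

For each of the 49 pairs (x, y) ∈ F_7², evaluate f(x, y) mod 7. Record the zeros.
  x = 0: [0↦2, 1↦5, 2↦3, 3↦3, 4↦5, 5↦2, 6↦1]  zeros at y ∈ ∅
  x = 1: [0↦6, 1↦2, 2↦0, 3↦0, 4↦2, 5↦6, 6↦5]  zeros at y ∈ {2, 3}
  x = 2: [0↦6, 1↦2, 2↦0, 3↦0, 4↦2, 5↦6, 6↦5]  zeros at y ∈ {2, 3}
  x = 3: [0↦2, 1↦5, 2↦3, 3↦3, 4↦5, 5↦2, 6↦1]  zeros at y ∈ ∅
  x = 4: [0↦1, 1↦4, 2↦2, 3↦2, 4↦4, 5↦1, 6↦0]  zeros at y ∈ {6}
  x = 5: [0↦3, 1↦6, 2↦4, 3↦4, 4↦6, 5↦3, 6↦2]  zeros at y ∈ ∅
  x = 6: [0↦1, 1↦4, 2↦2, 3↦2, 4↦4, 5↦1, 6↦0]  zeros at y ∈ {6}
Collecting zeros: affine points = {(1, 2), (1, 3), (2, 2), (2, 3), (4, 6), (6, 6)}.
Total count |C(F_7)_aff| = 6.


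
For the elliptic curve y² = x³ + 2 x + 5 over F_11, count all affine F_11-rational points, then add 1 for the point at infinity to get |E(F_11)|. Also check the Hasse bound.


Affine points = {(0, 4), (0, 7), (3, 4), (3, 7), (4, 0), (8, 4), (8, 7), (9, 2), (9, 9)}; affine count = 9; |E(F_11)| = 10.

Discriminant check: Δ ∝ 4a³ + 27b² = 4·2³ + 27·5² = 4·8 + 27·25 ≡ 3 (mod 11). Nonzero ⇒ E is nonsingular.
For each x ∈ F_11, compute rhs = x³ + 2·x + 5 mod 11, then count y ∈ F_11 with y² ≡ rhs.
  x = 0: rhs = 5, matching y values: 4, 7 (2 points).
  x = 1: rhs = 8, matching y values: none (0 points).
  x = 2: rhs = 6, matching y values: none (0 points).
  x = 3: rhs = 5, matching y values: 4, 7 (2 points).
  x = 4: rhs = 0, matching y values: 0 (1 points).
  x = 5: rhs = 8, matching y values: none (0 points).
  x = 6: rhs = 2, matching y values: none (0 points).
  x = 7: rhs = 10, matching y values: none (0 points).
  x = 8: rhs = 5, matching y values: 4, 7 (2 points).
  x = 9: rhs = 4, matching y values: 2, 9 (2 points).
  x = 10: rhs = 2, matching y values: none (0 points).
Total affine count: 9.
Full point count |E(F_11)| = 9 + 1 = 10.
Hasse bound: |10 − (11+1)| = |-2| = 2 ≤ 2√11 ≈ 6.6332 ✓.


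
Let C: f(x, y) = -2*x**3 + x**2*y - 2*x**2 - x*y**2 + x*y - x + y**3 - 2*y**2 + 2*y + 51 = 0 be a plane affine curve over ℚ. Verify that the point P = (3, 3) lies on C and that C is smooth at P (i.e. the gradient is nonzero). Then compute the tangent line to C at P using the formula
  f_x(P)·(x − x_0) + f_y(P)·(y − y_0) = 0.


Tangent line at P: -55*x + 11*y + 132 = 0.

Step 1: f(3, 3) = 0, so P lies on C.
Step 2: partial derivatives
  f_x(x, y) = -6*x**2 + 2*x*y - 4*x - y**2 + y - 1, f_y(x, y) = x**2 - 2*x*y + x + 3*y**2 - 4*y + 2.
  f_x(P) = -55, f_y(P) = 11 (gradient nonzero, so P is smooth).
Step 3: tangent line at P: -55·(x − 3) + 11·(y − 3) = 0.
Expanding: -55*x + 11*y + 132 = 0.


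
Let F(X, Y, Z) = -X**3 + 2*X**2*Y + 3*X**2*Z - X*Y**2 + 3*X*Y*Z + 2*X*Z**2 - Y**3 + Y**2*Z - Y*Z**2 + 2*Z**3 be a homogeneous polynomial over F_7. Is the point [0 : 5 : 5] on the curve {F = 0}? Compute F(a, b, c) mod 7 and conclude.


F(0,5,5) ≡ 6 (mod 7); P is NOT on the curve.

Evaluate F(0, 5, 5) term-by-term (mod 7).
  -X**3 ↦ -1·0·1·1 = 0
  2*X**2*Y ↦ 2·0·5·1 = 0
  3*X**2*Z ↦ 3·0·1·5 = 0
  -X*Y**2 ↦ -1·0·25·1 = 0
  3*X*Y*Z ↦ 3·0·5·5 = 0
  2*X*Z**2 ↦ 2·0·1·25 = 0
  -Y**3 ↦ -1·1·125·1 = -125
  Y**2*Z ↦ 1·1·25·5 = 125
  -Y*Z**2 ↦ -1·1·5·25 = -125
  2*Z**3 ↦ 2·1·1·125 = 250
Sum: F(0, 5, 5) = (0) + (0) + (0) + (0) + (0) + (0) + (-125) + (125) + (-125) + (250) = 125.
Reducing mod 7: 125 ≡ 6 (mod 7).
Since F(a, b, c) ≡ 6 ≠ 0 (mod 7), P does NOT lie on the curve.


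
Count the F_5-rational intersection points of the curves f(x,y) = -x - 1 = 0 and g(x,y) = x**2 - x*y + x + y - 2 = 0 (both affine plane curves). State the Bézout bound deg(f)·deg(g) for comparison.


Common zeros: {(4, 1)}; count = 1; Bézout bound = 2.

deg(f) = 1, deg(g) = 2, so Bézout bound = 2.
Scan x ∈ F_5. For each x, list the y ∈ F_5 with f(x, y) ≡ 0 and those with g(x, y) ≡ 0 (mod 5); the common zeros in that column are the intersection.
  x = 0: f ≡ 0 at y ∈ ∅; g ≡ 0 at y ∈ {2}; common: ∅.
  x = 1: f ≡ 0 at y ∈ ∅; g ≡ 0 at y ∈ {0, 1, 2, 3, 4}; common: ∅.
  x = 2: f ≡ 0 at y ∈ ∅; g ≡ 0 at y ∈ {4}; common: ∅.
  x = 3: f ≡ 0 at y ∈ ∅; g ≡ 0 at y ∈ {0}; common: ∅.
  x = 4: f ≡ 0 at y ∈ {0, 1, 2, 3, 4}; g ≡ 0 at y ∈ {1}; common: {1}.
Collecting: common zeros = {(4, 1)}, so the count is 1.
Comparison with the Bézout bound: 1 ≤ 2 = deg(f)·deg(g), as expected for curves with no common component (the affine F_5-count falls short of the bound because intersections may lie at infinity, over extension fields, or carry multiplicity).


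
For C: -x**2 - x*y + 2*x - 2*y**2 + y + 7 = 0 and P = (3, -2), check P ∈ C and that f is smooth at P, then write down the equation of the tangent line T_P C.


Tangent line at P: -2*x + 6*y + 18 = 0.

Step 1: f(3, -2) = 0, so P lies on C.
Step 2: partial derivatives
  f_x(x, y) = -2*x - y + 2, f_y(x, y) = -x - 4*y + 1.
  f_x(P) = -2, f_y(P) = 6 (gradient nonzero, so P is smooth).
Step 3: tangent line at P: -2·(x − 3) + 6·(y − -2) = 0.
Expanding: -2*x + 6*y + 18 = 0.


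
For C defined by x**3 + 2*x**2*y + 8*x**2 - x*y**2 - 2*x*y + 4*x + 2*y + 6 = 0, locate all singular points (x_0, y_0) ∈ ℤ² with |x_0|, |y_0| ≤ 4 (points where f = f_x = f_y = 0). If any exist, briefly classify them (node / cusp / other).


Singular points: {(-1, -3)}; classification: node.

Compute partial derivatives:
  f_x = 3*x**2 + 4*x*y + 16*x - y**2 - 2*y + 4.
  f_y = 2*x**2 - 2*x*y - 2*x + 2.
Scan x_0 ∈ {−4, ..., 4}. For each x_0, f_y(x_0, y) is a polynomial in y; find its integer roots y ∈ {−4, ..., 4}, then test f_x and f at those candidates.
  x = -4: f_y(-4, y) = 8*y + 42; no integer root y with |y| ≤ 4.
  x = -3: f_y(-3, y) = 6*y + 26; no integer root y with |y| ≤ 4.
  x = -2: f_y(-2, y) = 4*y + 14; no integer root y with |y| ≤ 4.
  x = -1: f_y(-1, y) = 2*y + 6; vanishes at y ∈ {-3}. (-1, -3): f_x = 0, f = 0 — SINGULAR.
  x = 0: f_y(0, y) = 2; no integer root y with |y| ≤ 4.
  x = 1: f_y(1, y) = 2 - 2*y; vanishes at y ∈ {1}. (1, 1): f_x = 24 ≠ 0.
  x = 2: f_y(2, y) = 6 - 4*y; no integer root y with |y| ≤ 4.
  x = 3: f_y(3, y) = 14 - 6*y; no integer root y with |y| ≤ 4.
  x = 4: f_y(4, y) = 26 - 8*y; no integer root y with |y| ≤ 4.
Only singular point on the grid: (-1, -3).
Classify: substitute x = -1 + u, y = -3 + v and expand: f = u**3 + 2*u**2*v - u**2 - u*v**2 + v**2.
No constant or linear terms (consistent with a singular point). Quadratic part: -u**2 + v**2. Cubic part: u**3 + 2*u**2*v - u*v**2.
The quadratic part v**2 - u**2 = (v − u)(v + u) splits into two distinct linear factors, so there are two distinct tangent lines y − -3 = ±(x − -1) — this is a node (ordinary double point).
Classification: node.


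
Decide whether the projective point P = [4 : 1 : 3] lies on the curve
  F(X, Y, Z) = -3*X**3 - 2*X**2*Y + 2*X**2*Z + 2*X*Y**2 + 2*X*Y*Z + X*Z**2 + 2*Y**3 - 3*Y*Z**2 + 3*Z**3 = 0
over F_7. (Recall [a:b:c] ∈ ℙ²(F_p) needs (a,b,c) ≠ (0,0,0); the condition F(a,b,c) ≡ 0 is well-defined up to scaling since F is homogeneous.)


F(4,1,3) ≡ 3 (mod 7); P is NOT on the curve.

Evaluate F(4, 1, 3) term-by-term (mod 7).
  -3*X**3 ↦ -3·64·1·1 = -192
  -2*X**2*Y ↦ -2·16·1·1 = -32
  2*X**2*Z ↦ 2·16·1·3 = 96
  2*X*Y**2 ↦ 2·4·1·1 = 8
  2*X*Y*Z ↦ 2·4·1·3 = 24
  X*Z**2 ↦ 1·4·1·9 = 36
  2*Y**3 ↦ 2·1·1·1 = 2
  -3*Y*Z**2 ↦ -3·1·1·9 = -27
  3*Z**3 ↦ 3·1·1·27 = 81
Sum: F(4, 1, 3) = (-192) + (-32) + (96) + (8) + (24) + (36) + (2) + (-27) + (81) = -4.
Reducing mod 7: -4 ≡ 3 (mod 7).
Since F(a, b, c) ≡ 3 ≠ 0 (mod 7), P does NOT lie on the curve.


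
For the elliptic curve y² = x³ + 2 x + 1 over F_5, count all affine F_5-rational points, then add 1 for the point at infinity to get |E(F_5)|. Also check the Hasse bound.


Affine points = {(0, 1), (0, 4), (1, 2), (1, 3), (3, 2), (3, 3)}; affine count = 6; |E(F_5)| = 7.

Discriminant check: Δ ∝ 4a³ + 27b² = 4·2³ + 27·1² = 4·8 + 27·1 ≡ 4 (mod 5). Nonzero ⇒ E is nonsingular.
For each x ∈ F_5, compute rhs = x³ + 2·x + 1 mod 5, then count y ∈ F_5 with y² ≡ rhs.
  x = 0: rhs = 1, matching y values: 1, 4 (2 points).
  x = 1: rhs = 4, matching y values: 2, 3 (2 points).
  x = 2: rhs = 3, matching y values: none (0 points).
  x = 3: rhs = 4, matching y values: 2, 3 (2 points).
  x = 4: rhs = 3, matching y values: none (0 points).
Total affine count: 6.
Full point count |E(F_5)| = 6 + 1 = 7.
Hasse bound: |7 − (5+1)| = |1| = 1 ≤ 2√5 ≈ 4.4721 ✓.


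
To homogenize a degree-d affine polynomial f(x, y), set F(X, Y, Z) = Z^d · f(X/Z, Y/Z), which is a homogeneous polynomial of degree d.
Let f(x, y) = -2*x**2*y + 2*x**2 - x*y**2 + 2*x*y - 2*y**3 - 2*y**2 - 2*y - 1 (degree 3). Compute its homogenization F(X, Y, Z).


F(X, Y, Z) = -2*X**2*Y + 2*X**2*Z - X*Y**2 + 2*X*Y*Z - 2*Y**3 - 2*Y**2*Z - 2*Y*Z**2 - Z**3

deg(f) = 3.
Substitute x = X/Z, y = Y/Z into f, then multiply by Z^3.
  monomial -2·x^2·y^1 ↦ -2·X^2·Y^1·Z^0.
  monomial 2·x^2·y^0 ↦ 2·X^2·Y^0·Z^1.
  monomial -1·x^1·y^2 ↦ -1·X^1·Y^2·Z^0.
  monomial 2·x^1·y^1 ↦ 2·X^1·Y^1·Z^1.
  monomial -2·x^0·y^3 ↦ -2·X^0·Y^3·Z^0.
  monomial -2·x^0·y^2 ↦ -2·X^0·Y^2·Z^1.
  monomial -2·x^0·y^1 ↦ -2·X^0·Y^1·Z^2.
  monomial -1·x^0·y^0 ↦ -1·X^0·Y^0·Z^3.
Collecting: F(X, Y, Z) = -2*X**2*Y + 2*X**2*Z - X*Y**2 + 2*X*Y*Z - 2*Y**3 - 2*Y**2*Z - 2*Y*Z**2 - Z**3.


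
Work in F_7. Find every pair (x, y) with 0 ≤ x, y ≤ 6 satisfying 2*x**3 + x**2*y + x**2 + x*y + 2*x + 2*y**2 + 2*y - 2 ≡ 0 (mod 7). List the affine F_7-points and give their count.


Affine F_7-points: {(2, 5), (6, 2), (6, 4)}; count = 3.

For each of the 49 pairs (x, y) ∈ F_7², evaluate f(x, y) mod 7. Record the zeros.
  x = 0: [0↦5, 1↦2, 2↦3, 3↦1, 4↦3, 5↦2, 6↦5]  zeros at y ∈ ∅
  x = 1: [0↦3, 1↦2, 2↦5, 3↦5, 4↦2, 5↦3, 6↦1]  zeros at y ∈ ∅
  x = 2: [0↦1, 1↦4, 2↦4, 3↦1, 4↦2, 5↦0, 6↦2]  zeros at y ∈ {5}
  x = 3: [0↦4, 1↦6, 2↦5, 3↦1, 4↦1, 5↦5, 6↦6]  zeros at y ∈ ∅
  x = 4: [0↦3, 1↦6, 2↦6, 3↦3, 4↦4, 5↦2, 6↦4]  zeros at y ∈ ∅
  x = 5: [0↦3, 1↦2, 2↦5, 3↦5, 4↦2, 5↦3, 6↦1]  zeros at y ∈ ∅
  x = 6: [0↦2, 1↦6, 2↦0, 3↦5, 4↦0, 5↦6, 6↦2]  zeros at y ∈ {2, 4}
Collecting zeros: affine points = {(2, 5), (6, 2), (6, 4)}.
Total count |C(F_7)_aff| = 3.


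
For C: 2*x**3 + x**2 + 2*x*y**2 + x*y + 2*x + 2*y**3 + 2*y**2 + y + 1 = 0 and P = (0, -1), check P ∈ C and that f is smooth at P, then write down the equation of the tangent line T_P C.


Tangent line at P: 3*x + 3*y + 3 = 0.

Step 1: f(0, -1) = 0, so P lies on C.
Step 2: partial derivatives
  f_x(x, y) = 6*x**2 + 2*x + 2*y**2 + y + 2, f_y(x, y) = 4*x*y + x + 6*y**2 + 4*y + 1.
  f_x(P) = 3, f_y(P) = 3 (gradient nonzero, so P is smooth).
Step 3: tangent line at P: 3·(x − 0) + 3·(y − -1) = 0.
Expanding: 3*x + 3*y + 3 = 0.


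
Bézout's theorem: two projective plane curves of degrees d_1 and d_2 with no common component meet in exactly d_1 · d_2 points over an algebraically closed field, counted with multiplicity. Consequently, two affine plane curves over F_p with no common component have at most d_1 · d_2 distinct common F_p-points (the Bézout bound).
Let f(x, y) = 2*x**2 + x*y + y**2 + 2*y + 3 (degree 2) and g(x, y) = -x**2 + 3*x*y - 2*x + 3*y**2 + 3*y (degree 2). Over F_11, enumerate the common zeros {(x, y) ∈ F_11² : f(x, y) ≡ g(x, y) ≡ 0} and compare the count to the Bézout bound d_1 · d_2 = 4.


Common zeros: {(9, 0)}; count = 1; Bézout bound = 4.

deg(f) = 2, deg(g) = 2, so Bézout bound = 4.
Scan x ∈ F_11. For each x, list the y ∈ F_11 with f(x, y) ≡ 0 and those with g(x, y) ≡ 0 (mod 11); the common zeros in that column are the intersection.
  x = 0: f ≡ 0 at y ∈ {2, 7}; g ≡ 0 at y ∈ {0, 10}; common: ∅.
  x = 1: f ≡ 0 at y ∈ {4}; g ≡ 0 at y ∈ ∅; common: ∅.
  x = 2: f ≡ 0 at y ∈ {0, 7}; g ≡ 0 at y ∈ {2, 6}; common: ∅.
  x = 3: f ≡ 0 at y ∈ ∅; g ≡ 0 at y ∈ {1, 6}; common: ∅.
  x = 4: f ≡ 0 at y ∈ ∅; g ≡ 0 at y ∈ ∅; common: ∅.
  x = 5: f ≡ 0 at y ∈ ∅; g ≡ 0 at y ∈ ∅; common: ∅.
  x = 6: f ≡ 0 at y ∈ ∅; g ≡ 0 at y ∈ {5, 10}; common: ∅.
  x = 7: f ≡ 0 at y ∈ ∅; g ≡ 0 at y ∈ {5, 9}; common: ∅.
  x = 8: f ≡ 0 at y ∈ {4, 8}; g ≡ 0 at y ∈ ∅; common: ∅.
  x = 9: f ≡ 0 at y ∈ {0}; g ≡ 0 at y ∈ {0, 1}; common: {0}.
  x = 10: f ≡ 0 at y ∈ {2, 8}; g ≡ 0 at y ∈ ∅; common: ∅.
Collecting: common zeros = {(9, 0)}, so the count is 1.
Comparison with the Bézout bound: 1 ≤ 4 = deg(f)·deg(g), as expected for curves with no common component (the affine F_11-count falls short of the bound because intersections may lie at infinity, over extension fields, or carry multiplicity).


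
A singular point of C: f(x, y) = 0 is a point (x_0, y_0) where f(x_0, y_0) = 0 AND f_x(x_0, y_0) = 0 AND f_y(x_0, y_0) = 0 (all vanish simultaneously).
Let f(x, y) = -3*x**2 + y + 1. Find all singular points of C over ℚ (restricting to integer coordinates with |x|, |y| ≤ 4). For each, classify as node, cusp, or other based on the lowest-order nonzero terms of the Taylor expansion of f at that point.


No singular points in the scanned grid; C is smooth there.

Compute partial derivatives:
  f_x = -6*x.
  f_y = 1.
f_y = 1 is a nonzero constant, so f_y never vanishes: no point (x, y) can satisfy f = f_x = f_y = 0. In particular no (x, y) ∈ {−4, ..., 4}² is singular; the curve is smooth.


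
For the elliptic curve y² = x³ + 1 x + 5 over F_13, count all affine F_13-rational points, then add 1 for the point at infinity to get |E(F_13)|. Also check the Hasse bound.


Affine points = {(3, 3), (3, 10), (7, 2), (7, 11), (10, 1), (10, 12), (12, 4), (12, 9)}; affine count = 8; |E(F_13)| = 9.

Discriminant check: Δ ∝ 4a³ + 27b² = 4·1³ + 27·5² = 4·1 + 27·25 ≡ 3 (mod 13). Nonzero ⇒ E is nonsingular.
For each x ∈ F_13, compute rhs = x³ + 1·x + 5 mod 13, then count y ∈ F_13 with y² ≡ rhs.
  x = 0: rhs = 5, matching y values: none (0 points).
  x = 1: rhs = 7, matching y values: none (0 points).
  x = 2: rhs = 2, matching y values: none (0 points).
  x = 3: rhs = 9, matching y values: 3, 10 (2 points).
  x = 4: rhs = 8, matching y values: none (0 points).
  x = 5: rhs = 5, matching y values: none (0 points).
  x = 6: rhs = 6, matching y values: none (0 points).
  x = 7: rhs = 4, matching y values: 2, 11 (2 points).
  x = 8: rhs = 5, matching y values: none (0 points).
  x = 9: rhs = 2, matching y values: none (0 points).
  x = 10: rhs = 1, matching y values: 1, 12 (2 points).
  x = 11: rhs = 8, matching y values: none (0 points).
  x = 12: rhs = 3, matching y values: 4, 9 (2 points).
Total affine count: 8.
Full point count |E(F_13)| = 8 + 1 = 9.
Hasse bound: |9 − (13+1)| = |-5| = 5 ≤ 2√13 ≈ 7.2111 ✓.


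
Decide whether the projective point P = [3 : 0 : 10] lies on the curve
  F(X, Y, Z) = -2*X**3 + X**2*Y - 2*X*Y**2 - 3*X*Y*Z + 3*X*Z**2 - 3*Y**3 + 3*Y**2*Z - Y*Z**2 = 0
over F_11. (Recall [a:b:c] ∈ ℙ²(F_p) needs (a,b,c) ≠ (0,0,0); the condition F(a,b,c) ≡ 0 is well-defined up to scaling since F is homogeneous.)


F(3,0,10) ≡ 10 (mod 11); P is NOT on the curve.

Evaluate F(3, 0, 10) term-by-term (mod 11).
  -2*X**3 ↦ -2·27·1·1 = -54
  X**2*Y ↦ 1·9·0·1 = 0
  -2*X*Y**2 ↦ -2·3·0·1 = 0
  -3*X*Y*Z ↦ -3·3·0·10 = 0
  3*X*Z**2 ↦ 3·3·1·100 = 900
  -3*Y**3 ↦ -3·1·0·1 = 0
  3*Y**2*Z ↦ 3·1·0·10 = 0
  -Y*Z**2 ↦ -1·1·0·100 = 0
Sum: F(3, 0, 10) = (-54) + (0) + (0) + (0) + (900) + (0) + (0) + (0) = 846.
Reducing mod 11: 846 ≡ 10 (mod 11).
Since F(a, b, c) ≡ 10 ≠ 0 (mod 11), P does NOT lie on the curve.


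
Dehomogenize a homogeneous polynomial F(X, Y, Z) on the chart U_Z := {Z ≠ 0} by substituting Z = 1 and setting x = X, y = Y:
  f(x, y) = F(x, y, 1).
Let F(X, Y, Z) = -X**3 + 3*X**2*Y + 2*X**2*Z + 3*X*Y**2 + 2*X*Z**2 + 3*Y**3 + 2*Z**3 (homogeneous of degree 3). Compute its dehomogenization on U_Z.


f(x, y) = -x**3 + 3*x**2*y + 2*x**2 + 3*x*y**2 + 2*x + 3*y**3 + 2

On U_Z we set Z = 1. Each monomial c·X^i·Y^j·Z^k in F becomes c·x^i·y^j·1^k = c·x^i·y^j.
Substituting Z = 1: F(X, Y, 1) = -x**3 + 3*x**2*y + 2*x**2 + 3*x*y**2 + 2*x + 3*y**3 + 2.
Note: deg(f) ≤ deg(F) = 3; strict inequality happens when F is divisible by Z (lost terms).


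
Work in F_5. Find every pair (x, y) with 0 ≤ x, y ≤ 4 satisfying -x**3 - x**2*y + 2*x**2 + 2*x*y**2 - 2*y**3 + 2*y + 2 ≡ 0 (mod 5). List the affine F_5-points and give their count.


Affine F_5-points: {(0, 2), (1, 3), (2, 4), (3, 1), (4, 0)}; count = 5.

For each of the 25 pairs (x, y) ∈ F_5², evaluate f(x, y) mod 5. Record the zeros.
  x = 0: [0↦2, 1↦2, 2↦0, 3↦4, 4↦2]  zeros at y ∈ {2}
  x = 1: [0↦3, 1↦4, 2↦2, 3↦0, 4↦1]  zeros at y ∈ {3}
  x = 2: [0↦2, 1↦2, 2↦3, 3↦3, 4↦0]  zeros at y ∈ {4}
  x = 3: [0↦3, 1↦0, 2↦2, 3↦2, 4↦3]  zeros at y ∈ {1}
  x = 4: [0↦0, 1↦2, 2↦3, 3↦1, 4↦4]  zeros at y ∈ {0}
Collecting zeros: affine points = {(0, 2), (1, 3), (2, 4), (3, 1), (4, 0)}.
Total count |C(F_5)_aff| = 5.
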